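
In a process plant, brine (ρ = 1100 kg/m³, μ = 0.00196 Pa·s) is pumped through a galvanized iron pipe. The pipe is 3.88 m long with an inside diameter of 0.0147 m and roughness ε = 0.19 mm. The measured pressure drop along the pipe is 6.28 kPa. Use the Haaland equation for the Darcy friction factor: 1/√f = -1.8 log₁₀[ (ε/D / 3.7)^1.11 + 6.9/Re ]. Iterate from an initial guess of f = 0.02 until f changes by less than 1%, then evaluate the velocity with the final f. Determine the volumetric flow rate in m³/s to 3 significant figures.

Rearranging Darcy-Weisbach: V = √(2·ΔP·D/(f·L·ρ)). With ε/D = 0.00019/0.0147 = 0.0129, iterate starting from f = 0.02:
  f = 0.02 → V = √(2·6280·0.0147/(0.02·3.88·1100)) = 1.471 m/s; Re = ρVD/μ = 1.213e+04; f → 0.04524
  f = 0.04524 → V = 0.9779 m/s; Re = 8067; f → 0.04696
  f = 0.04696 → V = 0.9598 m/s; Re = 7919; f → 0.04705
Converged (Δf/f < 1%). With the final f = 0.04705: V = √(2·6280·0.0147/(0.04705·3.88·1100)) = 0.9589 m/s.
Q = V·A = 0.9589·(π/4·0.0147²) = 0.0001627 m³/s = 1.63×10^-4 m³/s.

Q ≈ 1.63×10^-4 m³/s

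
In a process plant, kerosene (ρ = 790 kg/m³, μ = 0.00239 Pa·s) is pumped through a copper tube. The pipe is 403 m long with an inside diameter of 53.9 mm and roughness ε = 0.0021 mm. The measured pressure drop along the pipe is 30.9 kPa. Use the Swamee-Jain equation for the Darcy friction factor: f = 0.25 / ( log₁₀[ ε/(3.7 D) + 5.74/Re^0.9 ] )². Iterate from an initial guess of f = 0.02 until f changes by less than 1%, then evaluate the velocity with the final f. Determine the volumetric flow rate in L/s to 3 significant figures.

Q ≈ 1.33 L/s

Rearranging Darcy-Weisbach: V = √(2·ΔP·D/(f·L·ρ)). With ε/D = 2.1e-06/0.0539 = 3.9e-05, iterate starting from f = 0.02:
  f = 0.02 → V = √(2·3.09e+04·0.0539/(0.02·403·790)) = 0.7233 m/s; Re = ρVD/μ = 1.289e+04; f → 0.029
  f = 0.029 → V = 0.6007 m/s; Re = 1.07e+04; f → 0.03047
  f = 0.03047 → V = 0.586 m/s; Re = 1.044e+04; f → 0.03068
Converged (Δf/f < 1%). With the final f = 0.03068: V = √(2·3.09e+04·0.0539/(0.03068·403·790)) = 0.584 m/s.
Q = V·A = 0.584·(π/4·0.0539²) = 0.001333 m³/s = 1.33 L/s.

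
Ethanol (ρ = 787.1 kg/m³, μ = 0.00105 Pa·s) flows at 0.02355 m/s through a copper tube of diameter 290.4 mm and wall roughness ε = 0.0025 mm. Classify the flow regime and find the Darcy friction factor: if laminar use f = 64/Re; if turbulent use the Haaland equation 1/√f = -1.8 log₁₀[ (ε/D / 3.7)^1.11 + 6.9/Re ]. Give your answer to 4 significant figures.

f ≈ 0.03745

Re = ρVD/μ = 787.1·0.02355·0.2904/0.00105 = 5127.
Re > 4000 → turbulent. ε/D = 2.5e-06/0.2904 = 8.61e-06; Haaland: 1/√f = -1.8 log₁₀[5.59e-07 + 0.00135] = 5.167, so f = 0.03745.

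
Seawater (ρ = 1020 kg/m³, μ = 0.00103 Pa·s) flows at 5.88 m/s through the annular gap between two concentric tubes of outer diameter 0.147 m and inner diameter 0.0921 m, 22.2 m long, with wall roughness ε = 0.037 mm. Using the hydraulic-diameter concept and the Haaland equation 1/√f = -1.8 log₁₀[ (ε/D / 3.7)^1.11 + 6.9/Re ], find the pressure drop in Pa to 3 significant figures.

ΔP ≈ 135000 Pa

Hydraulic diameter D_h = 4A/P = D_o - D_i = 0.147 - 0.0921 = 0.0549 m.
Re = ρVD_h/μ = 1020·5.88·0.0549/0.00103 = 3.197e+05.
ε/D_h = 3.7e-05/0.0549 = 0.000674; Haaland gives 1/√f = -1.8 log₁₀[7.06e-05+2.16e-05] = 7.263, so f = 0.01896.
ΔP = f(L/D_h)(ρV²/2) = 0.01896·22.2/0.0549·1.763e+04 = 1.352e+05 Pa.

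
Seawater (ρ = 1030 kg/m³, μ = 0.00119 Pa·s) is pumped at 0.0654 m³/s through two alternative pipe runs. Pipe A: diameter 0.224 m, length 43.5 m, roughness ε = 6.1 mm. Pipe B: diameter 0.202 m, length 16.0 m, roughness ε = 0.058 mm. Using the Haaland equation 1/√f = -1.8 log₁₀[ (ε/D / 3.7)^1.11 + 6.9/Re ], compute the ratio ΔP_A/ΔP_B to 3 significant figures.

Pipe A: V = Q/A = 0.0654/0.03941 = 1.66 m/s; Re = 3.218e+05; ε/D = 0.0272; Haaland → f = 0.05515; ΔP_A = f(L/D)(ρV²/2) = 1.519e+04 Pa.
Pipe B: V = Q/A = 0.0654/0.03205 = 2.041 m/s; Re = 3.568e+05; ε/D = 0.000287; Haaland → f = 0.01646; ΔP_B = f(L/D)(ρV²/2) = 2796 Pa.
ΔP_A/ΔP_B = 1.519e+04/2796 = 5.43.

ΔP_A/ΔP_B ≈ 5.43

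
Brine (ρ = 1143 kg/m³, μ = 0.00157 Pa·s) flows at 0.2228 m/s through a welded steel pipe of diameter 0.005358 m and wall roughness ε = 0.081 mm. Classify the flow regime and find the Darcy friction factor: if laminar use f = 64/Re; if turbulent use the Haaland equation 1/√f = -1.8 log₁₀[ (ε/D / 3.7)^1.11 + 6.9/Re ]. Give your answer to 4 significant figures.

Re = ρVD/μ = 1143·0.2228·0.005358/0.00157 = 869.1.
Re < 2300 → laminar, so f = 64/Re = 0.07364 (roughness is irrelevant in laminar flow).

f ≈ 0.07364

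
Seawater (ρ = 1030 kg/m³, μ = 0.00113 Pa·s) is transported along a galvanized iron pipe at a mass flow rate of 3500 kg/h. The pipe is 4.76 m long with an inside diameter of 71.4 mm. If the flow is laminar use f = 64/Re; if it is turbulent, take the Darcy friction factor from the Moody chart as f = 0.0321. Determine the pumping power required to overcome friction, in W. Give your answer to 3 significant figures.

P ≈ 0.0578 W

ṁ = 3500 kg/h = 3500/3600 = 0.9722 kg/s.
A = πD²/4 = π(0.0714)²/4 = 0.004004 m²; mean velocity V = ṁ/(ρA) = 0.9722/(1030 · 0.004004) = 0.2357 m/s.
Reynolds number Re = ρVD/μ = 1030 · 0.2357 · 0.0714 / 0.00113 = 1.534e+04.
Re > 4000 → turbulent; use the Moody-chart value f = 0.0321.
Darcy-Weisbach: ΔP = f(L/D)(ρV²/2) = 0.0321·(4.76/0.0714)·(1030·0.2357²/2) = 0.0321·66.67·28.62 = 61.25 Pa.
Q = ṁ/ρ = 0.9722/1030 = 0.0009439 m³/s.
Pumping power P = QΔP = 0.0009439·61.25 = 0.05781 W = 0.0578 W.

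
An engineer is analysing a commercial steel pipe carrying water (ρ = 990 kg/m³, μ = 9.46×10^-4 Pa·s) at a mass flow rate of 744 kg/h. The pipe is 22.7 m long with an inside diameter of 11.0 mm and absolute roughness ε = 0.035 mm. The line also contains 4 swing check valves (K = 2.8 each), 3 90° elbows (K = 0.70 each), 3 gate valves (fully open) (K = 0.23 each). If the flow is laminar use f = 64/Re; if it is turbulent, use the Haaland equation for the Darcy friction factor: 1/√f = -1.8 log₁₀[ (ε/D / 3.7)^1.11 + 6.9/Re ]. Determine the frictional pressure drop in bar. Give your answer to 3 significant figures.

ṁ = 744 kg/h = 744/3600 = 0.2067 kg/s.
A = πD²/4 = π(0.011)²/4 = 9.503e-05 m²; mean velocity V = ṁ/(ρA) = 0.2067/(990 · 9.503e-05) = 2.197 m/s.
Reynolds number Re = ρVD/μ = 990 · 2.197 · 0.011 / 0.000946 = 2.529e+04.
Re > 4000 → turbulent. Relative roughness ε/D = 3.5e-05/0.011 = 0.00318. Haaland: 1/√f = -1.8 log₁₀[(0.00318/3.7)^1.11 + 6.9/2.529e+04] = -1.8 log₁₀[0.000396 + 0.000273] = 5.715, so f = 0.03062.
Total minor-loss coefficient ΣK = 4·2.8 + 3·0.7 + 3·0.23 = 14.
ΔP = [f·L/D + ΣK]·(ρV²/2) = [0.03062·22.7/0.011 + 14]·(990·2.197²/2) = [63.19 + 14]·2388 = 1.843e+05 Pa.
ΔP = 1.843e+05 Pa = 1.84 bar.

ΔP ≈ 1.84 bar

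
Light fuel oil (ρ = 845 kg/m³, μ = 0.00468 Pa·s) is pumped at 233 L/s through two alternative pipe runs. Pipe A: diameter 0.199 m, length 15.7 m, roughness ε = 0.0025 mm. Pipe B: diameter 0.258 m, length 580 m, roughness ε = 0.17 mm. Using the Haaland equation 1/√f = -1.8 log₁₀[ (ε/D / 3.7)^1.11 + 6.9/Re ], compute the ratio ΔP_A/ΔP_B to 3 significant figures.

Pipe A: V = Q/A = 0.233/0.0311 = 7.491 m/s; Re = 2.692e+05; ε/D = 1.26e-05; Haaland → f = 0.01473; ΔP_A = f(L/D)(ρV²/2) = 2.756e+04 Pa.
Pipe B: V = Q/A = 0.233/0.05228 = 4.457 m/s; Re = 2.076e+05; ε/D = 0.000659; Haaland → f = 0.01938; ΔP_B = f(L/D)(ρV²/2) = 3.656e+05 Pa.
ΔP_A/ΔP_B = 2.756e+04/3.656e+05 = 0.0754.

ΔP_A/ΔP_B ≈ 0.0754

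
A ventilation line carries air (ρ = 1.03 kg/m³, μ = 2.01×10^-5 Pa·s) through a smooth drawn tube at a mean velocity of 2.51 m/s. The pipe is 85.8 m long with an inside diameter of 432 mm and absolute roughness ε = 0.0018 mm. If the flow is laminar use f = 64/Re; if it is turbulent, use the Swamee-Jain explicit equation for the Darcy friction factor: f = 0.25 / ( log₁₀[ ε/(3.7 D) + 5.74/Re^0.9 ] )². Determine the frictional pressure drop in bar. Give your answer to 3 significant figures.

Reynolds number Re = ρVD/μ = 1.03 · 2.51 · 0.432 / 2.01e-05 = 5.556e+04.
Re > 4000 → turbulent. Relative roughness ε/D = 1.8e-06/0.432 = 4.17e-06. Swamee-Jain: f = 0.25/(log₁₀[4.17e-06/3.7 + 5.74/5.556e+04^0.9])² = 0.25/(log₁₀[1.13e-06 + 0.000308])² = 0.25/(-3.51)² = 0.02029.
Darcy-Weisbach: ΔP = f(L/D)(ρV²/2) = 0.02029·(85.8/0.432)·(1.03·2.51²/2) = 0.02029·198.6·3.245 = 13.08 Pa.
ΔP = 13.08 Pa = 1.31×10^-4 bar.

ΔP ≈ 1.31×10^-4 bar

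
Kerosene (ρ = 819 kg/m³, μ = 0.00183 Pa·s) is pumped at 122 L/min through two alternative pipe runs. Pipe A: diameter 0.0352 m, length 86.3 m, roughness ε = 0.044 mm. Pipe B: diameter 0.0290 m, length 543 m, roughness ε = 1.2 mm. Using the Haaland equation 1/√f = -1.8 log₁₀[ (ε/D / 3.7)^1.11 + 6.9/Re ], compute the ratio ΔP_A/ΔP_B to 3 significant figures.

Pipe A: V = Q/A = 0.002033/0.0009731 = 2.089 m/s; Re = 3.292e+04; ε/D = 0.00125; Haaland → f = 0.02584; ΔP_A = f(L/D)(ρV²/2) = 1.133e+05 Pa.
Pipe B: V = Q/A = 0.002033/0.0006605 = 3.078 m/s; Re = 3.995e+04; ε/D = 0.0414; Haaland → f = 0.06645; ΔP_B = f(L/D)(ρV²/2) = 4.828e+06 Pa.
ΔP_A/ΔP_B = 1.133e+05/4.828e+06 = 0.0235.

ΔP_A/ΔP_B ≈ 0.0235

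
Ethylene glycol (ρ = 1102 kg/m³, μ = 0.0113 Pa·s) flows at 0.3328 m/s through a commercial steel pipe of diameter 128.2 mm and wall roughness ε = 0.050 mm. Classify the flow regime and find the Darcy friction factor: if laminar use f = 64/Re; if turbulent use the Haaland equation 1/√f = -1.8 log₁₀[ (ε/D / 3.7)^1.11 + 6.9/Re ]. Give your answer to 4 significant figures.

Re = ρVD/μ = 1102·0.3328·0.1282/0.0113 = 4161.
Re > 4000 → turbulent. ε/D = 5e-05/0.1282 = 0.00039; Haaland: 1/√f = -1.8 log₁₀[3.85e-05 + 0.00166] = 4.987, so f = 0.04021.

f ≈ 0.04021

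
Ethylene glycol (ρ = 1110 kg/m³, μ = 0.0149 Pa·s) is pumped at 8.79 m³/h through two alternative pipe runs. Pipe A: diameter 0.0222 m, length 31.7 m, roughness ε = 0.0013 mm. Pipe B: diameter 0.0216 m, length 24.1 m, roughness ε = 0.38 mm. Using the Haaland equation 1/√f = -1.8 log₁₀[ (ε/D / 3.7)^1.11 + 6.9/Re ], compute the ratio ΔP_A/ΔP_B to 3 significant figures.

Pipe A: V = Q/A = 0.002442/0.0003871 = 6.308 m/s; Re = 1.043e+04; ε/D = 5.86e-05; Haaland → f = 0.03059; ΔP_A = f(L/D)(ρV²/2) = 9.646e+05 Pa.
Pipe B: V = Q/A = 0.002442/0.0003664 = 6.663 m/s; Re = 1.072e+04; ε/D = 0.0176; Haaland → f = 0.05003; ΔP_B = f(L/D)(ρV²/2) = 1.376e+06 Pa.
ΔP_A/ΔP_B = 9.646e+05/1.376e+06 = 0.701.

ΔP_A/ΔP_B ≈ 0.701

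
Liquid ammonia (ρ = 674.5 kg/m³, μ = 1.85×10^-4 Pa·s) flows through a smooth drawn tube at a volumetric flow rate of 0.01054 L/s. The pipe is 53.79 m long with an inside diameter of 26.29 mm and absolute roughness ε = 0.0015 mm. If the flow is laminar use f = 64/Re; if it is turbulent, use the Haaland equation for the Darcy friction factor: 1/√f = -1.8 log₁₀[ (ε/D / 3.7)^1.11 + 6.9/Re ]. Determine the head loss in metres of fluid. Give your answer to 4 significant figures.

h_f ≈ 0.001352 m

Q = 0.01054 L/s = 0.01054/1000 = 1.054e-05 m³/s.
Cross-sectional area A = πD²/4 = π(0.02629)²/4 = 0.0005428 m²; mean velocity V = Q/A = 1.054e-05/0.0005428 = 0.01942 m/s.
Reynolds number Re = ρVD/μ = 674.5 · 0.01942 · 0.02629 / 0.000185 = 1861.
Re < 2300 → laminar flow, so f = 64/Re = 64/1861 = 0.03439 (the turbulent correlation is not needed).
Darcy-Weisbach: ΔP = f(L/D)(ρV²/2) = 0.03439·(53.79/0.02629)·(674.5·0.01942²/2) = 0.03439·2046·0.1271 = 8.946 Pa.
Head loss h_f = ΔP/(ρg) = 8.946/(674.5·9.81) = 0.001352 m.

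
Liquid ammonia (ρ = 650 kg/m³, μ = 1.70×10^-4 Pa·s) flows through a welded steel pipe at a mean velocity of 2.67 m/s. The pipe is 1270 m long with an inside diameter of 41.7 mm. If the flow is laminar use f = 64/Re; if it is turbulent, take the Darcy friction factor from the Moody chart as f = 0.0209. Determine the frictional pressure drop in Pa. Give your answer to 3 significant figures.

ΔP ≈ 1.47×10^6 Pa

Reynolds number Re = ρVD/μ = 650 · 2.67 · 0.0417 / 0.00017 = 4.257e+05.
Re > 4000 → turbulent; use the Moody-chart value f = 0.0209.
Darcy-Weisbach: ΔP = f(L/D)(ρV²/2) = 0.0209·(1270/0.0417)·(650·2.67²/2) = 0.0209·3.046e+04·2317 = 1.475e+06 Pa.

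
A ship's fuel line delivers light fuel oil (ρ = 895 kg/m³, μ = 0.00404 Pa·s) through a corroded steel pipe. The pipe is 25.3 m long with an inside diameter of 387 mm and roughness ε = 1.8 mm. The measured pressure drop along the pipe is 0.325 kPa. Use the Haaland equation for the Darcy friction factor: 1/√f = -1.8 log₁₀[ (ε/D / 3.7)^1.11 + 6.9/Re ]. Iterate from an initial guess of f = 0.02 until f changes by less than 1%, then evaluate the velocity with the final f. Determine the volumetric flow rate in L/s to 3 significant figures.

Rearranging Darcy-Weisbach: V = √(2·ΔP·D/(f·L·ρ)). With ε/D = 0.0018/0.387 = 0.00465, iterate starting from f = 0.02:
  f = 0.02 → V = √(2·325·0.387/(0.02·25.3·895)) = 0.7453 m/s; Re = ρVD/μ = 6.39e+04; f → 0.03114
  f = 0.03114 → V = 0.5973 m/s; Re = 5.121e+04; f → 0.03146
  f = 0.03146 → V = 0.5942 m/s; Re = 5.095e+04; f → 0.03147
Converged (Δf/f < 1%). With the final f = 0.03147: V = √(2·325·0.387/(0.03147·25.3·895)) = 0.5941 m/s.
Q = V·A = 0.5941·(π/4·0.387²) = 0.06989 m³/s = 69.9 L/s.

Q ≈ 69.9 L/s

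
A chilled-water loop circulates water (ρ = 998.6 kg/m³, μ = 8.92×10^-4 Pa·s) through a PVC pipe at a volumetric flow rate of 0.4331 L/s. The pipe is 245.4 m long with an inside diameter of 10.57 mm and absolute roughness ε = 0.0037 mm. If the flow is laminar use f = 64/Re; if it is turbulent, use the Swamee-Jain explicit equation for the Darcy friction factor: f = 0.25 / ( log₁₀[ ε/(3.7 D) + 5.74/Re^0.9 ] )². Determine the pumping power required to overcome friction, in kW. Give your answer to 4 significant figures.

Q = 0.4331 L/s = 0.4331/1000 = 0.0004331 m³/s.
Cross-sectional area A = πD²/4 = π(0.01057)²/4 = 8.775e-05 m²; mean velocity V = Q/A = 0.0004331/8.775e-05 = 4.936 m/s.
Reynolds number Re = ρVD/μ = 998.6 · 4.936 · 0.01057 / 0.000892 = 5.84e+04.
Re > 4000 → turbulent. Relative roughness ε/D = 3.7e-06/0.01057 = 0.00035. Swamee-Jain: f = 0.25/(log₁₀[0.00035/3.7 + 5.74/5.84e+04^0.9])² = 0.25/(log₁₀[9.46e-05 + 0.000295])² = 0.25/(-3.41)² = 0.0215.
Darcy-Weisbach: ΔP = f(L/D)(ρV²/2) = 0.0215·(245.4/0.01057)·(998.6·4.936²/2) = 0.0215·2.322e+04·1.216e+04 = 6.072e+06 Pa.
Pumping power P = QΔP = 0.0004331·6.072e+06 = 2629.7 W = 2.630 kW.

P ≈ 2.630 kW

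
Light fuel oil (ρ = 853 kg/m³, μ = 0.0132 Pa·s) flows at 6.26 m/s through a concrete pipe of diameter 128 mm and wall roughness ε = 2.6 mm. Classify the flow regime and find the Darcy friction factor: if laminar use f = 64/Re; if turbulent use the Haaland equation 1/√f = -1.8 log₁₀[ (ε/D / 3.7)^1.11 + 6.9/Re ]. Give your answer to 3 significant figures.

f ≈ 0.0497

Re = ρVD/μ = 853·6.26·0.128/0.0132 = 5.178e+04.
Re > 4000 → turbulent. ε/D = 0.0026/0.128 = 0.0203; Haaland: 1/√f = -1.8 log₁₀[0.0031 + 0.000133] = 4.483, so f = 0.04975.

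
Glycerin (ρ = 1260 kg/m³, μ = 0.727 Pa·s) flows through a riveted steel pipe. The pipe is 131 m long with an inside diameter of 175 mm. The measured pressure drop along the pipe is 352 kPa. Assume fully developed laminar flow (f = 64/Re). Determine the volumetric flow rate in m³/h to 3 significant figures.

For laminar flow, f = 64/Re with Re = ρVD/μ, so Darcy-Weisbach reduces to ΔP = 32μLV/D². Solving for V: V = ΔP·D²/(32μL) = 3.52e+05·(0.175)²/(32·0.727·131) = 3.537 m/s.
Check: Re = ρVD/μ = 1260·3.537·0.175/0.727 = 1073 < 2300, so the laminar assumption holds.
Q = V·A = 3.537·(π/4·0.175²) = 0.08508 m³/s = 306 m³/h.

Q ≈ 306 m³/h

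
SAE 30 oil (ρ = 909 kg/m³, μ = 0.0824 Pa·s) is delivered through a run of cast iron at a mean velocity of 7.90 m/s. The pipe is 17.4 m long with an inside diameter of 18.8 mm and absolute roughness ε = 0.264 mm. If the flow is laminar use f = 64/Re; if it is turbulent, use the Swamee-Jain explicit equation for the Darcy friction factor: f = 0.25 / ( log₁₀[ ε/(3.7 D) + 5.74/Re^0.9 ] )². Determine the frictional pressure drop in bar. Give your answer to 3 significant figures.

Reynolds number Re = ρVD/μ = 909 · 7.9 · 0.0188 / 0.0824 = 1638.
Re < 2300 → laminar flow, so f = 64/Re = 64/1638 = 0.03906 (the turbulent correlation is not needed).
Darcy-Weisbach: ΔP = f(L/D)(ρV²/2) = 0.03906·(17.4/0.0188)·(909·7.9²/2) = 0.03906·925.5·2.837e+04 = 1.026e+06 Pa.
ΔP = 1.026e+06 Pa = 10.3 bar.

ΔP ≈ 10.3 bar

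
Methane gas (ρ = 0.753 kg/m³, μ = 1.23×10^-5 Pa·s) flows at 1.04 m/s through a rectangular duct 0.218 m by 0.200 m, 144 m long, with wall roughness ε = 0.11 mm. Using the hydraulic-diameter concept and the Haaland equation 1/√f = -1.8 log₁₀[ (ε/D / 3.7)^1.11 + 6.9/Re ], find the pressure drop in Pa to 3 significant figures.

Hydraulic diameter D_h = 4A/P = 4·(0.218·0.2)/(2·(0.218+0.2)) = 0.1744/0.836 = 0.2086 m.
Re = ρVD_h/μ = 0.753·1.04·0.2086/1.23e-05 = 1.328e+04.
ε/D_h = 0.00011/0.2086 = 0.000527; Haaland gives 1/√f = -1.8 log₁₀[5.38e-05+0.00052] = 5.835, so f = 0.02937.
ΔP = f(L/D_h)(ρV²/2) = 0.02937·144/0.2086·0.4072 = 8.256 Pa.

ΔP ≈ 8.26 Pa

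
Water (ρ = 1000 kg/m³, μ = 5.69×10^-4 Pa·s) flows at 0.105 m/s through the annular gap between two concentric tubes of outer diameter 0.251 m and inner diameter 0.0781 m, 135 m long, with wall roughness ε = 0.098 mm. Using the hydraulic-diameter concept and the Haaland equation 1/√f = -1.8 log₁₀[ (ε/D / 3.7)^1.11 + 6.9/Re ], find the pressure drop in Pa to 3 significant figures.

ΔP ≈ 105 Pa

Hydraulic diameter D_h = 4A/P = D_o - D_i = 0.251 - 0.0781 = 0.1729 m.
Re = ρVD_h/μ = 1000·0.105·0.1729/0.000569 = 3.191e+04.
ε/D_h = 9.8e-05/0.1729 = 0.000567; Haaland gives 1/√f = -1.8 log₁₀[5.83e-05+0.000216] = 6.41, so f = 0.02433.
ΔP = f(L/D_h)(ρV²/2) = 0.02433·135/0.1729·5.513 = 104.7 Pa.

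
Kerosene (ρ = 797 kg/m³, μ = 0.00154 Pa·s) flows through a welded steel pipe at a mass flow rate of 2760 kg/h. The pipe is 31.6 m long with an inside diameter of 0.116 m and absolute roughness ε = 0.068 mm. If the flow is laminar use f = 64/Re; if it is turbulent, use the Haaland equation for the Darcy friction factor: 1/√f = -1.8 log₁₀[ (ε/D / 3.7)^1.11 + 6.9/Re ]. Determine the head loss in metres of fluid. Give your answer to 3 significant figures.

h_f ≈ 0.00429 m

ṁ = 2760 kg/h = 2760/3600 = 0.7667 kg/s.
A = πD²/4 = π(0.116)²/4 = 0.01057 m²; mean velocity V = ṁ/(ρA) = 0.7667/(797 · 0.01057) = 0.09102 m/s.
Reynolds number Re = ρVD/μ = 797 · 0.09102 · 0.116 / 0.00154 = 5464.
Re > 4000 → turbulent. Relative roughness ε/D = 6.8e-05/0.116 = 0.000586. Haaland: 1/√f = -1.8 log₁₀[(0.000586/3.7)^1.11 + 6.9/5464] = -1.8 log₁₀[6.05e-05 + 0.00126] = 5.181, so f = 0.03725.
Darcy-Weisbach: ΔP = f(L/D)(ρV²/2) = 0.03725·(31.6/0.116)·(797·0.09102²/2) = 0.03725·272.4·3.302 = 33.5 Pa.
Head loss h_f = ΔP/(ρg) = 33.5/(797·9.81) = 0.00429 m.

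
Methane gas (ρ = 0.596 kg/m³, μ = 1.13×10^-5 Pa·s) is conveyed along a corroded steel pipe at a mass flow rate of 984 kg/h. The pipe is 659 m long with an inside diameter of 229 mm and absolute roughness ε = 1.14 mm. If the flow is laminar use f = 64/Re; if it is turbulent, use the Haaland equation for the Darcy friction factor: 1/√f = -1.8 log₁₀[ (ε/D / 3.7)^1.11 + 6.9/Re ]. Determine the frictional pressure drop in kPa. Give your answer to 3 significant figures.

ṁ = 984 kg/h = 984/3600 = 0.2733 kg/s.
A = πD²/4 = π(0.229)²/4 = 0.04119 m²; mean velocity V = ṁ/(ρA) = 0.2733/(0.596 · 0.04119) = 11.13 m/s.
Reynolds number Re = ρVD/μ = 0.596 · 11.13 · 0.229 / 1.13e-05 = 1.345e+05.
Re > 4000 → turbulent. Relative roughness ε/D = 0.00114/0.229 = 0.00498. Haaland: 1/√f = -1.8 log₁₀[(0.00498/3.7)^1.11 + 6.9/1.345e+05] = -1.8 log₁₀[0.00065 + 5.13e-05] = 5.677, so f = 0.03103.
Darcy-Weisbach: ΔP = f(L/D)(ρV²/2) = 0.03103·(659/0.229)·(0.596·11.13²/2) = 0.03103·2878·36.95 = 3299 Pa.
ΔP = 3299 Pa = 3.30 kPa.

ΔP ≈ 3.30 kPa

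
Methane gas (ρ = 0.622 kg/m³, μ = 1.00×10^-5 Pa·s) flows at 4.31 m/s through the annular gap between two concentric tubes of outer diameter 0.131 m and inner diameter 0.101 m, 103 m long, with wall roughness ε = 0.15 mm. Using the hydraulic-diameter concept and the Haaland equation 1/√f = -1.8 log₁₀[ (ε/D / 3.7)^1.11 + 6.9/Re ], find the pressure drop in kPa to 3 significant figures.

Hydraulic diameter D_h = 4A/P = D_o - D_i = 0.131 - 0.101 = 0.03 m.
Re = ρVD_h/μ = 0.622·4.31·0.03/1e-05 = 8042.
ε/D_h = 0.00015/0.03 = 0.005; Haaland gives 1/√f = -1.8 log₁₀[0.000653+0.000858] = 5.077, so f = 0.03879.
ΔP = f(L/D_h)(ρV²/2) = 0.03879·103/0.03·5.777 = 769.5 Pa.
ΔP = 0.769 kPa.

ΔP ≈ 0.769 kPa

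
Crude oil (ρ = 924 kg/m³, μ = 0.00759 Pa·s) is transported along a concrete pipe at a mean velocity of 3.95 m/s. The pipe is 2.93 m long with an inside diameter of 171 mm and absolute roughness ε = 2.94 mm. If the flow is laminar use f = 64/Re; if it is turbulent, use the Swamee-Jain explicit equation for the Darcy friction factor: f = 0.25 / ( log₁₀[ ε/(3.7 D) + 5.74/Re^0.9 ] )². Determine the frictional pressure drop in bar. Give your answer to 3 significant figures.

Reynolds number Re = ρVD/μ = 924 · 3.95 · 0.171 / 0.00759 = 8.223e+04.
Re > 4000 → turbulent. Relative roughness ε/D = 0.00294/0.171 = 0.0172. Swamee-Jain: f = 0.25/(log₁₀[0.0172/3.7 + 5.74/8.223e+04^0.9])² = 0.25/(log₁₀[0.00465 + 0.000216])² = 0.25/(-2.313)² = 0.04673.
Darcy-Weisbach: ΔP = f(L/D)(ρV²/2) = 0.04673·(2.93/0.171)·(924·3.95²/2) = 0.04673·17.13·7208 = 5771 Pa.
ΔP = 5771 Pa = 0.0577 bar.

ΔP ≈ 0.0577 bar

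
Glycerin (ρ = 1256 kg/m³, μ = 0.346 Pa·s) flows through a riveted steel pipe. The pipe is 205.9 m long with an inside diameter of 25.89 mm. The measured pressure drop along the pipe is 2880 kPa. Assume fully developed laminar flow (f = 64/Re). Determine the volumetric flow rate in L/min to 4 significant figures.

Q ≈ 26.75 L/min

For laminar flow, f = 64/Re with Re = ρVD/μ, so Darcy-Weisbach reduces to ΔP = 32μLV/D². Solving for V: V = ΔP·D²/(32μL) = 2.88e+06·(0.02589)²/(32·0.346·205.9) = 0.8468 m/s.
Check: Re = ρVD/μ = 1256·0.8468·0.02589/0.346 = 79.58 < 2300, so the laminar assumption holds.
Q = V·A = 0.8468·(π/4·0.02589²) = 0.0004458 m³/s = 26.75 L/min.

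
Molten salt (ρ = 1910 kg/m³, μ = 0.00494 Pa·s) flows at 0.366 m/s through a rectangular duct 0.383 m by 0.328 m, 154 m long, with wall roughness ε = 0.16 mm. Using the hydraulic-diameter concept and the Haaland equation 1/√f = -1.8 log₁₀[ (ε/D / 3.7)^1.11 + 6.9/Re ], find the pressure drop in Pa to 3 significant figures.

Hydraulic diameter D_h = 4A/P = 4·(0.383·0.328)/(2·(0.383+0.328)) = 0.5025/1.422 = 0.3534 m.
Re = ρVD_h/μ = 1910·0.366·0.3534/0.00494 = 5.001e+04.
ε/D_h = 0.00016/0.3534 = 0.000453; Haaland gives 1/√f = -1.8 log₁₀[4.54e-05+0.000138] = 6.726, so f = 0.02211.
ΔP = f(L/D_h)(ρV²/2) = 0.02211·154/0.3534·127.9 = 1232 Pa.

ΔP ≈ 1230 Pa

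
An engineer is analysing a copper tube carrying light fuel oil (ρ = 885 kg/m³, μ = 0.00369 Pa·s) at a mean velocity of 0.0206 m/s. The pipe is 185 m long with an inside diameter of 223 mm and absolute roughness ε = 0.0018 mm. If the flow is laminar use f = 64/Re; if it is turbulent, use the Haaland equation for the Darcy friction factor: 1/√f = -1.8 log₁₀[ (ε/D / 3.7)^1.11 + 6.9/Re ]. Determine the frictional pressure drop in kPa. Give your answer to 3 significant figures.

ΔP ≈ 0.00905 kPa

Reynolds number Re = ρVD/μ = 885 · 0.0206 · 0.223 / 0.00369 = 1102.
Re < 2300 → laminar flow, so f = 64/Re = 64/1102 = 0.05809 (the turbulent correlation is not needed).
Darcy-Weisbach: ΔP = f(L/D)(ρV²/2) = 0.05809·(185/0.223)·(885·0.0206²/2) = 0.05809·829.6·0.1878 = 9.049 Pa.
ΔP = 9.049 Pa = 0.00905 kPa.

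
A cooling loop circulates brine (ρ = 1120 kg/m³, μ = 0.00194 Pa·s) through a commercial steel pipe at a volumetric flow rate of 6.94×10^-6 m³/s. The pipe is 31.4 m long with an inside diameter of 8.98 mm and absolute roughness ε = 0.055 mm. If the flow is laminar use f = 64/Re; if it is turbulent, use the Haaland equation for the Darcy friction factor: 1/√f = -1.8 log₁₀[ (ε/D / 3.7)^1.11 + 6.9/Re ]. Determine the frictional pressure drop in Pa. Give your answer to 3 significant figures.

ΔP ≈ 2650 Pa

Cross-sectional area A = πD²/4 = π(0.00898)²/4 = 6.333e-05 m²; mean velocity V = Q/A = 6.94e-06/6.333e-05 = 0.1096 m/s.
Reynolds number Re = ρVD/μ = 1120 · 0.1096 · 0.00898 / 0.00194 = 568.1.
Re < 2300 → laminar flow, so f = 64/Re = 64/568.1 = 0.1127 (the turbulent correlation is not needed).
Darcy-Weisbach: ΔP = f(L/D)(ρV²/2) = 0.1127·(31.4/0.00898)·(1120·0.1096²/2) = 0.1127·3497·6.724 = 2649 Pa.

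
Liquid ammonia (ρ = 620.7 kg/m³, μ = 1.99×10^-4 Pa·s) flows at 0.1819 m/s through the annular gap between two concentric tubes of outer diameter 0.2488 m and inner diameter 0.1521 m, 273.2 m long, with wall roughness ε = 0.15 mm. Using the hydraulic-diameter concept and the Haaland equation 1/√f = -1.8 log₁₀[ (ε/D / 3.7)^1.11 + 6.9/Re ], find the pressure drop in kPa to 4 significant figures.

ΔP ≈ 0.7238 kPa

Hydraulic diameter D_h = 4A/P = D_o - D_i = 0.2488 - 0.1521 = 0.0967 m.
Re = ρVD_h/μ = 620.7·0.1819·0.0967/0.000199 = 5.486e+04.
ε/D_h = 0.00015/0.0967 = 0.00155; Haaland gives 1/√f = -1.8 log₁₀[0.000178+0.000126] = 6.331, so f = 0.02495.
ΔP = f(L/D_h)(ρV²/2) = 0.02495·273.2/0.0967·10.27 = 723.8 Pa.
ΔP = 0.7238 kPa.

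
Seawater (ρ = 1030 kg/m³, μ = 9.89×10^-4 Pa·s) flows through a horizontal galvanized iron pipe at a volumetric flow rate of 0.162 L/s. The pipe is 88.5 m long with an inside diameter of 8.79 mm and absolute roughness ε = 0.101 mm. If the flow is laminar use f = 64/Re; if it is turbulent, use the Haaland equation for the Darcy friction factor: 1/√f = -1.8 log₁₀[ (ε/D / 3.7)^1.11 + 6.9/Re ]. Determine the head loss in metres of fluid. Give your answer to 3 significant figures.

Q = 0.162 L/s = 0.162/1000 = 0.000162 m³/s.
Cross-sectional area A = πD²/4 = π(0.00879)²/4 = 6.068e-05 m²; mean velocity V = Q/A = 0.000162/6.068e-05 = 2.67 m/s.
Reynolds number Re = ρVD/μ = 1030 · 2.67 · 0.00879 / 0.000989 = 2.444e+04.
Re > 4000 → turbulent. Relative roughness ε/D = 0.000101/0.00879 = 0.0115. Haaland: 1/√f = -1.8 log₁₀[(0.0115/3.7)^1.11 + 6.9/2.444e+04] = -1.8 log₁₀[0.00165 + 0.000282] = 4.887, so f = 0.04187.
Darcy-Weisbach: ΔP = f(L/D)(ρV²/2) = 0.04187·(88.5/0.00879)·(1030·2.67²/2) = 0.04187·1.007e+04·3670 = 1.547e+06 Pa.
Head loss h_f = ΔP/(ρg) = 1.547e+06/(1030·9.81) = 153 m.

h_f ≈ 153 m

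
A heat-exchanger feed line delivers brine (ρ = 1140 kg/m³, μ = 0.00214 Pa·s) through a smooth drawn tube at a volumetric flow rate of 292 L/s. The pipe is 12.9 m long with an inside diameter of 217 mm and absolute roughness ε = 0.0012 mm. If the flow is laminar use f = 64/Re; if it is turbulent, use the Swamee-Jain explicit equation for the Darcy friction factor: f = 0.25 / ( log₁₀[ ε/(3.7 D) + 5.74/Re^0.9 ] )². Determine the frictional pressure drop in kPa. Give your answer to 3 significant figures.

ΔP ≈ 25.2 kPa

Q = 292 L/s = 292/1000 = 0.292 m³/s.
Cross-sectional area A = πD²/4 = π(0.217)²/4 = 0.03698 m²; mean velocity V = Q/A = 0.292/0.03698 = 7.895 m/s.
Reynolds number Re = ρVD/μ = 1140 · 7.895 · 0.217 / 0.00214 = 9.127e+05.
Re > 4000 → turbulent. Relative roughness ε/D = 1.2e-06/0.217 = 5.53e-06. Swamee-Jain: f = 0.25/(log₁₀[5.53e-06/3.7 + 5.74/9.127e+05^0.9])² = 0.25/(log₁₀[1.49e-06 + 2.48e-05])² = 0.25/(-4.58)² = 0.01192.
Darcy-Weisbach: ΔP = f(L/D)(ρV²/2) = 0.01192·(12.9/0.217)·(1140·7.895²/2) = 0.01192·59.45·3.553e+04 = 2.517e+04 Pa.
ΔP = 2.517e+04 Pa = 25.2 kPa.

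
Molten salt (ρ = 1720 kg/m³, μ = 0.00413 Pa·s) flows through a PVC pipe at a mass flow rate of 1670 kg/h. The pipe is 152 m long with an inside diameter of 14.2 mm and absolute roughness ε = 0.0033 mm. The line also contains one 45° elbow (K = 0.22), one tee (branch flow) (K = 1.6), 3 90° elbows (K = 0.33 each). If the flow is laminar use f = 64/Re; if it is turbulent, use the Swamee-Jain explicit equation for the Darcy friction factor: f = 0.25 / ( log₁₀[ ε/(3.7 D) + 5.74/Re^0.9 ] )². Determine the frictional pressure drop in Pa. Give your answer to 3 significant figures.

ΔP ≈ 843000 Pa

ṁ = 1670 kg/h = 1670/3600 = 0.4639 kg/s.
A = πD²/4 = π(0.0142)²/4 = 0.0001584 m²; mean velocity V = ṁ/(ρA) = 0.4639/(1720 · 0.0001584) = 1.703 m/s.
Reynolds number Re = ρVD/μ = 1720 · 1.703 · 0.0142 / 0.00413 = 1.007e+04.
Re > 4000 → turbulent. Relative roughness ε/D = 3.3e-06/0.0142 = 0.000232. Swamee-Jain: f = 0.25/(log₁₀[0.000232/3.7 + 5.74/1.007e+04^0.9])² = 0.25/(log₁₀[6.28e-05 + 0.00143])² = 0.25/(-2.825)² = 0.03132.
Total minor-loss coefficient ΣK = 1·0.22 + 1·1.6 + 3·0.33 = 2.81.
ΔP = [f·L/D + ΣK]·(ρV²/2) = [0.03132·152/0.0142 + 2.81]·(1720·1.703²/2) = [335.3 + 2.81]·2494 = 8.432e+05 Pa.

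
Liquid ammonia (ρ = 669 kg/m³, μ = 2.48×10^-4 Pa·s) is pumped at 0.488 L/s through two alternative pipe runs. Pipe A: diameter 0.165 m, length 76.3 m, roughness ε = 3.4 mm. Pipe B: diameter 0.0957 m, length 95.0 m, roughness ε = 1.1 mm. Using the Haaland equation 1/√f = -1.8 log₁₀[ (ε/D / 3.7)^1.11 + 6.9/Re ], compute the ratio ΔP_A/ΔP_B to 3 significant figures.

ΔP_A/ΔP_B ≈ 0.0653

Pipe A: V = Q/A = 0.000488/0.02138 = 0.02282 m/s; Re = 1.016e+04; ε/D = 0.0206; Haaland → f = 0.05282; ΔP_A = f(L/D)(ρV²/2) = 4.256 Pa.
Pipe B: V = Q/A = 0.000488/0.007193 = 0.06784 m/s; Re = 1.751e+04; ε/D = 0.0115; Haaland → f = 0.04264; ΔP_B = f(L/D)(ρV²/2) = 65.17 Pa.
ΔP_A/ΔP_B = 4.256/65.17 = 0.0653.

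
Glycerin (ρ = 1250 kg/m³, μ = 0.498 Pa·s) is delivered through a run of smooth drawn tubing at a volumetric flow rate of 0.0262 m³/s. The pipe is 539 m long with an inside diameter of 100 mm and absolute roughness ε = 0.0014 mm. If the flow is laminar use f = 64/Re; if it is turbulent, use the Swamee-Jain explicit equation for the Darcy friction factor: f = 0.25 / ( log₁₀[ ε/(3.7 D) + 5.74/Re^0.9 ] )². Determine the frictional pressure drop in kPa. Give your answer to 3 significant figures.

Cross-sectional area A = πD²/4 = π(0.1)²/4 = 0.007854 m²; mean velocity V = Q/A = 0.0262/0.007854 = 3.336 m/s.
Reynolds number Re = ρVD/μ = 1250 · 3.336 · 0.1 / 0.498 = 837.3.
Re < 2300 → laminar flow, so f = 64/Re = 64/837.3 = 0.07643 (the turbulent correlation is not needed).
Darcy-Weisbach: ΔP = f(L/D)(ρV²/2) = 0.07643·(539/0.1)·(1250·3.336²/2) = 0.07643·5390·6955 = 2.865e+06 Pa.
ΔP = 2.865e+06 Pa = 2870 kPa.

ΔP ≈ 2870 kPa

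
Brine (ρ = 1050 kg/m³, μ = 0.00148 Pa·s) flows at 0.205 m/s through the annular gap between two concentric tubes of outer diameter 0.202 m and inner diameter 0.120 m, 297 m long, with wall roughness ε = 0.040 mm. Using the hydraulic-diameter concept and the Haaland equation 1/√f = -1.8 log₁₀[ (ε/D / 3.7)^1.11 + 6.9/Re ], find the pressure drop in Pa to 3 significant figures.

ΔP ≈ 2410 Pa

Hydraulic diameter D_h = 4A/P = D_o - D_i = 0.202 - 0.12 = 0.082 m.
Re = ρVD_h/μ = 1050·0.205·0.082/0.00148 = 1.193e+04.
ε/D_h = 4e-05/0.082 = 0.000488; Haaland gives 1/√f = -1.8 log₁₀[4.93e-05+0.000579] = 5.764, so f = 0.0301.
ΔP = f(L/D_h)(ρV²/2) = 0.0301·297/0.082·22.06 = 2405 Pa.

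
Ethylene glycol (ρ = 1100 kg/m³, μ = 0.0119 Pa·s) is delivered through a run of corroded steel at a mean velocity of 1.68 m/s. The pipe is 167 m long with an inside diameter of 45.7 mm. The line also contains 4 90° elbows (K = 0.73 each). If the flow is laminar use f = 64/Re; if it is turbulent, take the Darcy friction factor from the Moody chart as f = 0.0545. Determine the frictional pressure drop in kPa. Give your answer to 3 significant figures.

Reynolds number Re = ρVD/μ = 1100 · 1.68 · 0.0457 / 0.0119 = 7097.
Re > 4000 → turbulent; use the Moody-chart value f = 0.0545.
Total minor-loss coefficient ΣK = 4·0.73 = 2.92.
ΔP = [f·L/D + ΣK]·(ρV²/2) = [0.0545·167/0.0457 + 2.92]·(1100·1.68²/2) = [199.2 + 2.92]·1552 = 3.137e+05 Pa.
ΔP = 3.137e+05 Pa = 314 kPa.

ΔP ≈ 314 kPa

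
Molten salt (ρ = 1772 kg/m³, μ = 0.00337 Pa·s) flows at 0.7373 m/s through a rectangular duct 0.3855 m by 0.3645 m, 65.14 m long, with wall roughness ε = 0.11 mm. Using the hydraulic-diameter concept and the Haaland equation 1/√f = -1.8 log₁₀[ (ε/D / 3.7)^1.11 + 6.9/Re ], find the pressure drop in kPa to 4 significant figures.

ΔP ≈ 1.521 kPa

Hydraulic diameter D_h = 4A/P = 4·(0.3855·0.3645)/(2·(0.3855+0.3645)) = 0.5621/1.5 = 0.3747 m.
Re = ρVD_h/μ = 1772·0.7373·0.3747/0.00337 = 1.453e+05.
ε/D_h = 0.00011/0.3747 = 0.000294; Haaland gives 1/√f = -1.8 log₁₀[2.81e-05+4.75e-05] = 7.419, so f = 0.01817.
ΔP = f(L/D_h)(ρV²/2) = 0.01817·65.14/0.3747·481.6 = 1521 Pa.
ΔP = 1.521 kPa.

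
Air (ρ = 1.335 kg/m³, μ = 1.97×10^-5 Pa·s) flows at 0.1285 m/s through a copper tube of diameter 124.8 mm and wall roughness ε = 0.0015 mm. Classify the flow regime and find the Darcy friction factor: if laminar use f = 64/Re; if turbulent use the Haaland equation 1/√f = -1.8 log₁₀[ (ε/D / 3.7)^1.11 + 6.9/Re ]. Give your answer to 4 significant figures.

f ≈ 0.05889

Re = ρVD/μ = 1.335·0.1285·0.1248/1.97e-05 = 1087.
Re < 2300 → laminar, so f = 64/Re = 0.05889 (roughness is irrelevant in laminar flow).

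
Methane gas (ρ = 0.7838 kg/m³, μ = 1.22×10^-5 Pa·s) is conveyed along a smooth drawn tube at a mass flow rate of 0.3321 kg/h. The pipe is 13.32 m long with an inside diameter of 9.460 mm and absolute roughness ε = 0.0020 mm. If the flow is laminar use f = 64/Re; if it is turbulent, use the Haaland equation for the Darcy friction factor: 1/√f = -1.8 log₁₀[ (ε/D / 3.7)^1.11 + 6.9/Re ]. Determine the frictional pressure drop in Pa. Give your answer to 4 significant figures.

ṁ = 0.3321 kg/h = 0.3321/3600 = 9.225e-05 kg/s.
A = πD²/4 = π(0.00946)²/4 = 7.029e-05 m²; mean velocity V = ṁ/(ρA) = 9.225e-05/(0.7838 · 7.029e-05) = 1.675 m/s.
Reynolds number Re = ρVD/μ = 0.7838 · 1.675 · 0.00946 / 1.22e-05 = 1018.
Re < 2300 → laminar flow, so f = 64/Re = 64/1018 = 0.06289 (the turbulent correlation is not needed).
Darcy-Weisbach: ΔP = f(L/D)(ρV²/2) = 0.06289·(13.32/0.00946)·(0.7838·1.675²/2) = 0.06289·1408·1.099 = 97.3 Pa.

ΔP ≈ 97.30 Pa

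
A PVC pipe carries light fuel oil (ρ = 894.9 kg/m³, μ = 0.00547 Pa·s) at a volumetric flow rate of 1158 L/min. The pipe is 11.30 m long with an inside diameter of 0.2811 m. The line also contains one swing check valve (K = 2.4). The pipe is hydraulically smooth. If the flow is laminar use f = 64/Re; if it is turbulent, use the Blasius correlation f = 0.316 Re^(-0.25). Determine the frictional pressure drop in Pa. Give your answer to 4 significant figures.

Q = 1158 L/min = 1158/60000 = 0.0193 m³/s.
Cross-sectional area A = πD²/4 = π(0.2811)²/4 = 0.06206 m²; mean velocity V = Q/A = 0.0193/0.06206 = 0.311 m/s.
Reynolds number Re = ρVD/μ = 894.9 · 0.311 · 0.2811 / 0.00547 = 1.43e+04.
Re > 4000 → turbulent. Smooth-pipe (Blasius): f = 0.316 Re^(-0.25) = 0.316/(1.43e+04)^0.25 = 0.0289.
Total minor-loss coefficient ΣK = 1·2.4 = 2.4.
ΔP = [f·L/D + ΣK]·(ρV²/2) = [0.0289·11.3/0.2811 + 2.4]·(894.9·0.311²/2) = [1.162 + 2.4]·43.27 = 154.1 Pa.

ΔP ≈ 154.1 Pa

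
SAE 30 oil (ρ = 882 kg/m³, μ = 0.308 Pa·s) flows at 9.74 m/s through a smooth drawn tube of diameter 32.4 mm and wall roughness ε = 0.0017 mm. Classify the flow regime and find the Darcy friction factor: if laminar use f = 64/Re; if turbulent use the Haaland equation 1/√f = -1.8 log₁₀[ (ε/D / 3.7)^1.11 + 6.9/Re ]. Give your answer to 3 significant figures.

Re = ρVD/μ = 882·9.74·0.0324/0.308 = 903.7.
Re < 2300 → laminar, so f = 64/Re = 0.07082 (roughness is irrelevant in laminar flow).

f ≈ 0.0708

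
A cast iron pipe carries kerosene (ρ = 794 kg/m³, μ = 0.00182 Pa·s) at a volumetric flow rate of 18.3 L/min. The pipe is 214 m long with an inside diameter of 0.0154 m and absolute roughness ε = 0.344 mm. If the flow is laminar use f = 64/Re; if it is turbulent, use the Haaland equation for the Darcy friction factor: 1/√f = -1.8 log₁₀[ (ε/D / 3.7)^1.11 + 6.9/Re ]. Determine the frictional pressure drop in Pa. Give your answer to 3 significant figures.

ΔP ≈ 799000 Pa

Q = 18.3 L/min = 18.3/60000 = 0.000305 m³/s.
Cross-sectional area A = πD²/4 = π(0.0154)²/4 = 0.0001863 m²; mean velocity V = Q/A = 0.000305/0.0001863 = 1.637 m/s.
Reynolds number Re = ρVD/μ = 794 · 1.637 · 0.0154 / 0.00182 = 1.1e+04.
Re > 4000 → turbulent. Relative roughness ε/D = 0.000344/0.0154 = 0.0223. Haaland: 1/√f = -1.8 log₁₀[(0.0223/3.7)^1.11 + 6.9/1.1e+04] = -1.8 log₁₀[0.00344 + 0.000627] = 4.303, so f = 0.05401.
Darcy-Weisbach: ΔP = f(L/D)(ρV²/2) = 0.05401·(214/0.0154)·(794·1.637²/2) = 0.05401·1.39e+04·1064 = 7.989e+05 Pa.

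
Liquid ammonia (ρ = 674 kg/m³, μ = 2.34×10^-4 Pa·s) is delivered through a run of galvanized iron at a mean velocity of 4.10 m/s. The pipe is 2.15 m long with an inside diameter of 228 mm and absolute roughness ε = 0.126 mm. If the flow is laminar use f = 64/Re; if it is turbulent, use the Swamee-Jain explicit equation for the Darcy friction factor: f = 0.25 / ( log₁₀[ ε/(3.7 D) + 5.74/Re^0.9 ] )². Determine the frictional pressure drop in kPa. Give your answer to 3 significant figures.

Reynolds number Re = ρVD/μ = 674 · 4.1 · 0.228 / 0.000234 = 2.693e+06.
Re > 4000 → turbulent. Relative roughness ε/D = 0.000126/0.228 = 0.000553. Swamee-Jain: f = 0.25/(log₁₀[0.000553/3.7 + 5.74/2.693e+06^0.9])² = 0.25/(log₁₀[0.000149 + 9.37e-06])² = 0.25/(-3.799)² = 0.01732.
Darcy-Weisbach: ΔP = f(L/D)(ρV²/2) = 0.01732·(2.15/0.228)·(674·4.1²/2) = 0.01732·9.43·5665 = 925.2 Pa.
ΔP = 925.2 Pa = 0.925 kPa.

ΔP ≈ 0.925 kPa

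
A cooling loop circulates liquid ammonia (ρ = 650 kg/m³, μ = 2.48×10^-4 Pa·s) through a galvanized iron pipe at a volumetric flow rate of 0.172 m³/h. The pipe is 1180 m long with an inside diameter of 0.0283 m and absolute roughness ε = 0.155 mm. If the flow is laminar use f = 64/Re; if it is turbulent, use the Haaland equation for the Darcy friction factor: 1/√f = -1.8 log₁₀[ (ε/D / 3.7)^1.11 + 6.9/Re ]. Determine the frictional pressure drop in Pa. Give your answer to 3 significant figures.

ΔP ≈ 3280 Pa

Q = 0.172 m³/h = 0.172/3600 = 4.778e-05 m³/s.
Cross-sectional area A = πD²/4 = π(0.0283)²/4 = 0.000629 m²; mean velocity V = Q/A = 4.778e-05/0.000629 = 0.07596 m/s.
Reynolds number Re = ρVD/μ = 650 · 0.07596 · 0.0283 / 0.000248 = 5634.
Re > 4000 → turbulent. Relative roughness ε/D = 0.000155/0.0283 = 0.00548. Haaland: 1/√f = -1.8 log₁₀[(0.00548/3.7)^1.11 + 6.9/5634] = -1.8 log₁₀[0.000723 + 0.00122] = 4.879, so f = 0.04201.
Darcy-Weisbach: ΔP = f(L/D)(ρV²/2) = 0.04201·(1180/0.0283)·(650·0.07596²/2) = 0.04201·4.17e+04·1.875 = 3284 Pa.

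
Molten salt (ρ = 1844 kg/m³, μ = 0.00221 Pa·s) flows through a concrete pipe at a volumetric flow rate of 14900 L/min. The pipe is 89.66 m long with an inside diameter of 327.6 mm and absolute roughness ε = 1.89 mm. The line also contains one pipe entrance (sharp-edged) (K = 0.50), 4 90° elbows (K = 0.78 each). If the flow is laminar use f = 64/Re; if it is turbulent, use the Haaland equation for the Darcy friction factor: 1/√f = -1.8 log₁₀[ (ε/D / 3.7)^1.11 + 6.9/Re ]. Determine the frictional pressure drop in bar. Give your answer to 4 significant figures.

Q = 14900 L/min = 14900/60000 = 0.2483 m³/s.
Cross-sectional area A = πD²/4 = π(0.3276)²/4 = 0.08429 m²; mean velocity V = Q/A = 0.2483/0.08429 = 2.946 m/s.
Reynolds number Re = ρVD/μ = 1844 · 2.946 · 0.3276 / 0.00221 = 8.053e+05.
Re > 4000 → turbulent. Relative roughness ε/D = 0.00189/0.3276 = 0.00577. Haaland: 1/√f = -1.8 log₁₀[(0.00577/3.7)^1.11 + 6.9/8.053e+05] = -1.8 log₁₀[0.000766 + 8.57e-06] = 5.6, so f = 0.03189.
Total minor-loss coefficient ΣK = 1·0.5 + 4·0.78 = 3.62.
ΔP = [f·L/D + ΣK]·(ρV²/2) = [0.03189·89.66/0.3276 + 3.62]·(1844·2.946²/2) = [8.728 + 3.62]·8003 = 9.882e+04 Pa.
ΔP = 9.882e+04 Pa = 0.9882 bar.

ΔP ≈ 0.9882 bar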